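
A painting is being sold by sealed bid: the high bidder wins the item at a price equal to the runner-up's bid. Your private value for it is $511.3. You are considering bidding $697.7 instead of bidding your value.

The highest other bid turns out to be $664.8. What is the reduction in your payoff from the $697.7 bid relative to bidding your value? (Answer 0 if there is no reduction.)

$153.5

Bidding your value $511.3: you lose (since $511.3 < $664.8). Payoff $0.
Bidding $697.7: you win and pay $664.8. Payoff $511.3 − $664.8 = −$153.5.
The competing bid $664.8 lies between your value and your inflated bid, so overbidding wins an item priced above your value.
Loss from deviating = $0 − (−$153.5) = $153.5.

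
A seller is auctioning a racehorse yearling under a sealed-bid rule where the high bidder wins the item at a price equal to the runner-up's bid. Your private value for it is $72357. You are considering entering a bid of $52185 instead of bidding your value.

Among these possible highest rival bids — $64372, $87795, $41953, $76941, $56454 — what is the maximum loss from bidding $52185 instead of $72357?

$64372: truthful gives $7985, deviation gives $0 → loss $7985.
$87795: same outcome either way → loss $0.
$41953: same outcome either way → loss $0.
$76941: same outcome either way → loss $0.
$56454: truthful gives $15903, deviation gives $0 → loss $15903.
Maximum loss: $15903.

$15903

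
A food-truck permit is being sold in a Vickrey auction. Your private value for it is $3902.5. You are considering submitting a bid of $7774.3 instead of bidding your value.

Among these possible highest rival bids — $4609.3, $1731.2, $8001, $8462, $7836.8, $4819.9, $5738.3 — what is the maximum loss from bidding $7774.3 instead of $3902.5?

$1835.8

$4609.3: truthful gives $0, deviation gives −$706.8 → loss $706.8.
$1731.2: same outcome either way → loss $0.
$8001: same outcome either way → loss $0.
$8462: same outcome either way → loss $0.
$7836.8: same outcome either way → loss $0.
$4819.9: truthful gives $0, deviation gives −$917.4 → loss $917.4.
$5738.3: truthful gives $0, deviation gives −$1835.8 → loss $1835.8.
Maximum loss: $1835.8.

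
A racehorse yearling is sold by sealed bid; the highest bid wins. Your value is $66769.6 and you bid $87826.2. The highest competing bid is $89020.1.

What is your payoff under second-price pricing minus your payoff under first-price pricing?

Your bid $87826.2 is below $89020.1, so you lose under either rule.
Payoff is $0 in both cases; difference = $0.

$0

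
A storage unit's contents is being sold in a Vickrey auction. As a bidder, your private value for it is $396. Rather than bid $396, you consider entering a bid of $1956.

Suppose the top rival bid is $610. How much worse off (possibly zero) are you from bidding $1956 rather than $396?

Bidding your value $396: you lose (since $396 < $610). Payoff $0.
Bidding $1956: you win and pay $610. Payoff $396 − $610 = −$214.
The competing bid $610 lies between your value and your inflated bid, so overbidding wins an item priced above your value.
Loss from deviating = $0 − (−$214) = $214.

$214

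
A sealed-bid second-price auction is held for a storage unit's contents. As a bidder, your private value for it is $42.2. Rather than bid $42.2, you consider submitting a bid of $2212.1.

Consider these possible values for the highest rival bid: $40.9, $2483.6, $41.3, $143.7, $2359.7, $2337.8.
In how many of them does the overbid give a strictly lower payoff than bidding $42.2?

1

The deviation hurts exactly when the highest competing bid lies strictly between $42.2 and $2212.1 — overbidding then wins at a price above your value.
$40.9: below both → same outcome either way.
$2483.6: above both → same outcome either way.
$41.3: below both → same outcome either way.
$143.7: inside the interval → strictly worse (loss $101.5).
$2359.7: above both → same outcome either way.
$2337.8: above both → same outcome either way.
Count: 1.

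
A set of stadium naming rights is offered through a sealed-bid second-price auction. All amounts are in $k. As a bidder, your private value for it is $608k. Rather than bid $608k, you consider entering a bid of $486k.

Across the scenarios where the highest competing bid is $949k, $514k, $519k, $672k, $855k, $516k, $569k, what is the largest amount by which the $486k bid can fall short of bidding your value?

$949k: same outcome either way → loss $0k.
$514k: truthful gives $94k, deviation gives $0k → loss $94k.
$519k: truthful gives $89k, deviation gives $0k → loss $89k.
$672k: same outcome either way → loss $0k.
$855k: same outcome either way → loss $0k.
$516k: truthful gives $92k, deviation gives $0k → loss $92k.
$569k: truthful gives $39k, deviation gives $0k → loss $39k.
Maximum loss: $94k.

$94k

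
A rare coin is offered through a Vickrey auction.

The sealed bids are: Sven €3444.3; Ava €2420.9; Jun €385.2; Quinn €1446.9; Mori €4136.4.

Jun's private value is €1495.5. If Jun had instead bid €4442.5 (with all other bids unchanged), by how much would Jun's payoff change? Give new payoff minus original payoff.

The highest bid among the other bidders is €4136.4; Jun's bid doesn't change that.
Original bid €385.2: Jun is not highest (top rival bid is €4136.4); payoff €0.
Alternative bid €4442.5: Jun is highest, pays the top rival bid €4136.4; payoff €1495.5 − €4136.4 = −€2640.9.
Change in payoff = −€2640.9 − (€0) = −€2640.9.

−€2640.9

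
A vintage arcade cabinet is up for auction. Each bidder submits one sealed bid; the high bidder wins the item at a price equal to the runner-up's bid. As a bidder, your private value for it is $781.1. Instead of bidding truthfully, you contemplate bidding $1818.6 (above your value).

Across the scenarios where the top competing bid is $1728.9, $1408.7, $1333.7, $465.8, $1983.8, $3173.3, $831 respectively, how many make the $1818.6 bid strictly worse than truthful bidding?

4

The deviation hurts exactly when the highest competing bid lies strictly between $781.1 and $1818.6 — overbidding then wins at a price above your value.
$1728.9: inside the interval → strictly worse (loss $947.8).
$1408.7: inside the interval → strictly worse (loss $627.6).
$1333.7: inside the interval → strictly worse (loss $552.6).
$465.8: below both → same outcome either way.
$1983.8: above both → same outcome either way.
$3173.3: above both → same outcome either way.
$831: inside the interval → strictly worse (loss $49.9).
Count: 4.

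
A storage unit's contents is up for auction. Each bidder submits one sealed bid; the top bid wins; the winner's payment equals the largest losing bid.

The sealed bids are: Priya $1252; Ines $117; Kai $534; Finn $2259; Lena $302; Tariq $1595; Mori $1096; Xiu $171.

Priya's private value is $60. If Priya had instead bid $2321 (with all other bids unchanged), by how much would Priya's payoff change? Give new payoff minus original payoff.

−$2199

The highest bid among the other bidders is $2259; Priya's bid doesn't change that.
Original bid $1252: Priya is not highest (top rival bid is $2259); payoff $0.
Alternative bid $2321: Priya is highest, pays the top rival bid $2259; payoff $60 − $2259 = −$2199.
Change in payoff = −$2199 − ($0) = −$2199.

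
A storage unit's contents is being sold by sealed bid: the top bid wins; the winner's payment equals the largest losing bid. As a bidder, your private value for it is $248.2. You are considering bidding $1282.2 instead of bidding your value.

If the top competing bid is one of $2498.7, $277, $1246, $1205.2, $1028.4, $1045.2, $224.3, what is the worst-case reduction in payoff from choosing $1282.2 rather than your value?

$2498.7: same outcome either way → loss $0.
$277: truthful gives $0, deviation gives −$28.8 → loss $28.8.
$1246: truthful gives $0, deviation gives −$997.8 → loss $997.8.
$1205.2: truthful gives $0, deviation gives −$957 → loss $957.
$1028.4: truthful gives $0, deviation gives −$780.2 → loss $780.2.
$1045.2: truthful gives $0, deviation gives −$797 → loss $797.
$224.3: same outcome either way → loss $0.
Maximum loss: $997.8.

$997.8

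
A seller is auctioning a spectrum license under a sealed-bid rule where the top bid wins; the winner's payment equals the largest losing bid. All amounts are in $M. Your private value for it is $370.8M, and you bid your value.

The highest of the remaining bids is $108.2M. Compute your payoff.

Your bid $370.8M exceeds the highest competing bid $108.2M, so you win.
In a second-price auction the winner pays the second-highest bid, $108.2M.
Payoff = value − price = $370.8M − $108.2M = $262.6M.

$262.6M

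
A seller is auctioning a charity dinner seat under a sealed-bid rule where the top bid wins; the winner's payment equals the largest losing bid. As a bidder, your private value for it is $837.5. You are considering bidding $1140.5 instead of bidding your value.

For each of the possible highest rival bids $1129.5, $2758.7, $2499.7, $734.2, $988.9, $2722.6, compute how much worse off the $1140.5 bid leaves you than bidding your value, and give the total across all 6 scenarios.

The deviation costs you only when the competing bid falls strictly between $837.5 and $1140.5; elsewhere both bids give the same outcome.
$1129.5: truthful payoff $0, deviation payoff −$292 → loss $292.
$2758.7: outcomes coincide → loss $0.
$2499.7: outcomes coincide → loss $0.
$734.2: outcomes coincide → loss $0.
$988.9: truthful payoff $0, deviation payoff −$151.4 → loss $151.4.
$2722.6: outcomes coincide → loss $0.
Total loss = $292 + $151.4 = $443.4.

$443.4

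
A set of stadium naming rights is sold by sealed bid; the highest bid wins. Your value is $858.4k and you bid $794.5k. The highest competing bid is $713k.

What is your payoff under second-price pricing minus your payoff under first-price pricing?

You have the highest bid, so you win under either rule.
Second-price: pay $713k → payoff $145.4k.
First-price: pay your own bid $794.5k → payoff $63.9k.
Difference = $145.4k − ($63.9k) = $81.5k.

$81.5k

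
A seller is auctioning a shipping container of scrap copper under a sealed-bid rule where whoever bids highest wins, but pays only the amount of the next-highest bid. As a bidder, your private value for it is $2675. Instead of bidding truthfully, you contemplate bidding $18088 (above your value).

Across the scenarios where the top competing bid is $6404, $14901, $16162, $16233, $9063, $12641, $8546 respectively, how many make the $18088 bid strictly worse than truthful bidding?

The deviation hurts exactly when the highest competing bid lies strictly between $2675 and $18088 — overbidding then wins at a price above your value.
$6404: inside the interval → strictly worse (loss $3729).
$14901: inside the interval → strictly worse (loss $12226).
$16162: inside the interval → strictly worse (loss $13487).
$16233: inside the interval → strictly worse (loss $13558).
$9063: inside the interval → strictly worse (loss $6388).
$12641: inside the interval → strictly worse (loss $9966).
$8546: inside the interval → strictly worse (loss $5871).
Count: 7.

7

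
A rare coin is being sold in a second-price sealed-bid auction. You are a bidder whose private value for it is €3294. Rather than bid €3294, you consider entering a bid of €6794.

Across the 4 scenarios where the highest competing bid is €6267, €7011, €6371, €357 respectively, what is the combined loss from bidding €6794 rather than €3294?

€6050

The deviation costs you only when the competing bid falls strictly between €3294 and €6794; elsewhere both bids give the same outcome.
€6267: truthful payoff €0, deviation payoff −€2973 → loss €2973.
€7011: outcomes coincide → loss €0.
€6371: truthful payoff €0, deviation payoff −€3077 → loss €3077.
€357: outcomes coincide → loss €0.
Total loss = €2973 + €3077 = €6050.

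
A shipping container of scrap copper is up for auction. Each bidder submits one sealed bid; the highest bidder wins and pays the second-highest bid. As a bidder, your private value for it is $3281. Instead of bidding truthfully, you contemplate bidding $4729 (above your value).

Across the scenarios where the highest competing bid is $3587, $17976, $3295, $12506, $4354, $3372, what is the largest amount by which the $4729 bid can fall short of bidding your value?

$1073

$3587: truthful gives $0, deviation gives −$306 → loss $306.
$17976: same outcome either way → loss $0.
$3295: truthful gives $0, deviation gives −$14 → loss $14.
$12506: same outcome either way → loss $0.
$4354: truthful gives $0, deviation gives −$1073 → loss $1073.
$3372: truthful gives $0, deviation gives −$91 → loss $91.
Maximum loss: $1073.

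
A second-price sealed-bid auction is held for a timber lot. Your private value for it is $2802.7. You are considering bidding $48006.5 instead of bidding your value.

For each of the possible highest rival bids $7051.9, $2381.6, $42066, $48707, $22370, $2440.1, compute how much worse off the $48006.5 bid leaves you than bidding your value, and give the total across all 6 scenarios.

The deviation costs you only when the competing bid falls strictly between $2802.7 and $48006.5; elsewhere both bids give the same outcome.
$7051.9: truthful payoff $0, deviation payoff −$4249.2 → loss $4249.2.
$2381.6: outcomes coincide → loss $0.
$42066: truthful payoff $0, deviation payoff −$39263.3 → loss $39263.3.
$48707: outcomes coincide → loss $0.
$22370: truthful payoff $0, deviation payoff −$19567.3 → loss $19567.3.
$2440.1: outcomes coincide → loss $0.
Total loss = $4249.2 + $39263.3 + $19567.3 = $63079.8.

$63079.8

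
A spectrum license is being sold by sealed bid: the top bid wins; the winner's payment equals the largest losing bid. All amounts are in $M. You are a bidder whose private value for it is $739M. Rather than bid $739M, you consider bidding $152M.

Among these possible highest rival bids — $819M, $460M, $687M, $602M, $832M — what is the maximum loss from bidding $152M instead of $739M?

$279M

$819M: same outcome either way → loss $0M.
$460M: truthful gives $279M, deviation gives $0M → loss $279M.
$687M: truthful gives $52M, deviation gives $0M → loss $52M.
$602M: truthful gives $137M, deviation gives $0M → loss $137M.
$832M: same outcome either way → loss $0M.
Maximum loss: $279M.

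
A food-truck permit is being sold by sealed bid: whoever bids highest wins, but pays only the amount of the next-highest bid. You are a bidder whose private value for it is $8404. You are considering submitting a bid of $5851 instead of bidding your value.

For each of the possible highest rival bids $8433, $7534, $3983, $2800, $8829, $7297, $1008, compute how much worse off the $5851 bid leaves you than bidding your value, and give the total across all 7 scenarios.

The deviation costs you only when the competing bid falls strictly between $5851 and $8404; elsewhere both bids give the same outcome.
$8433: outcomes coincide → loss $0.
$7534: truthful payoff $870, deviation payoff $0 → loss $870.
$3983: outcomes coincide → loss $0.
$2800: outcomes coincide → loss $0.
$8829: outcomes coincide → loss $0.
$7297: truthful payoff $1107, deviation payoff $0 → loss $1107.
$1008: outcomes coincide → loss $0.
Total loss = $870 + $1107 = $1977.

$1977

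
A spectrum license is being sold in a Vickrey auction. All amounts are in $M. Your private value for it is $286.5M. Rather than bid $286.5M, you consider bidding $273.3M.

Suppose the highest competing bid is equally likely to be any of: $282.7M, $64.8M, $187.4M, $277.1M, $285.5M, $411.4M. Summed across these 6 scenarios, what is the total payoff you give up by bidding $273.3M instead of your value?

$14.2M

The deviation costs you only when the competing bid falls strictly between $273.3M and $286.5M; elsewhere both bids give the same outcome.
$282.7M: truthful payoff $3.8M, deviation payoff $0M → loss $3.8M.
$64.8M: outcomes coincide → loss $0M.
$187.4M: outcomes coincide → loss $0M.
$277.1M: truthful payoff $9.4M, deviation payoff $0M → loss $9.4M.
$285.5M: truthful payoff $1M, deviation payoff $0M → loss $1M.
$411.4M: outcomes coincide → loss $0M.
Total loss = $3.8M + $9.4M + $1M = $14.2M.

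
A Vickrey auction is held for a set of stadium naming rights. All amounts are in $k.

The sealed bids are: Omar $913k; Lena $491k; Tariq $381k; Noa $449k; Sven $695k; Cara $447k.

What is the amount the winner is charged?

Highest bid: Omar at $913k, so Omar wins.
Second-highest bid: Sven at $695k — that is the price the winner pays.

$695k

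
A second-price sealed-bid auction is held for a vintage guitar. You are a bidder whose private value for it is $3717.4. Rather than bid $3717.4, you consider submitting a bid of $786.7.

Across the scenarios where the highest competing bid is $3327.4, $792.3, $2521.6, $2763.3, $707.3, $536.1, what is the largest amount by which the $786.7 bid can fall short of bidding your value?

$2925.1

$3327.4: truthful gives $390, deviation gives $0 → loss $390.
$792.3: truthful gives $2925.1, deviation gives $0 → loss $2925.1.
$2521.6: truthful gives $1195.8, deviation gives $0 → loss $1195.8.
$2763.3: truthful gives $954.1, deviation gives $0 → loss $954.1.
$707.3: same outcome either way → loss $0.
$536.1: same outcome either way → loss $0.
Maximum loss: $2925.1.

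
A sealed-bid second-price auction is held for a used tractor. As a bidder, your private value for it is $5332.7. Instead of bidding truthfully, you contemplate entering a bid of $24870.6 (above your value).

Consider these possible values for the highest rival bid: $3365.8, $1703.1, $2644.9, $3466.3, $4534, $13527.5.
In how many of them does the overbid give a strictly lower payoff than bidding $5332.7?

1

The deviation hurts exactly when the highest competing bid lies strictly between $5332.7 and $24870.6 — overbidding then wins at a price above your value.
$3365.8: below both → same outcome either way.
$1703.1: below both → same outcome either way.
$2644.9: below both → same outcome either way.
$3466.3: below both → same outcome either way.
$4534: below both → same outcome either way.
$13527.5: inside the interval → strictly worse (loss $8194.8).
Count: 1.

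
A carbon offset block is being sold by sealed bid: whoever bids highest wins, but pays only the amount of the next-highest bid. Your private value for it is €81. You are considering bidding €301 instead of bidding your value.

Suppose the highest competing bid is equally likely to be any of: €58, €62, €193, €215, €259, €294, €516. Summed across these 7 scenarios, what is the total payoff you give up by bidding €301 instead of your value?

The deviation costs you only when the competing bid falls strictly between €81 and €301; elsewhere both bids give the same outcome.
€58: outcomes coincide → loss €0.
€62: outcomes coincide → loss €0.
€193: truthful payoff €0, deviation payoff −€112 → loss €112.
€215: truthful payoff €0, deviation payoff −€134 → loss €134.
€259: truthful payoff €0, deviation payoff −€178 → loss €178.
€294: truthful payoff €0, deviation payoff −€213 → loss €213.
€516: outcomes coincide → loss €0.
Total loss = €112 + €134 + €178 + €213 = €637.

€637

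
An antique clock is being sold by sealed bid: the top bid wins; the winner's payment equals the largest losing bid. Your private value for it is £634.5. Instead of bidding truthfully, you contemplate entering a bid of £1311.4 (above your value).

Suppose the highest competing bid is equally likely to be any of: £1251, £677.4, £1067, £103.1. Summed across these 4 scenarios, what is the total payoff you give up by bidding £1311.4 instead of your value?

The deviation costs you only when the competing bid falls strictly between £634.5 and £1311.4; elsewhere both bids give the same outcome.
£1251: truthful payoff £0, deviation payoff −£616.5 → loss £616.5.
£677.4: truthful payoff £0, deviation payoff −£42.9 → loss £42.9.
£1067: truthful payoff £0, deviation payoff −£432.5 → loss £432.5.
£103.1: outcomes coincide → loss £0.
Total loss = £616.5 + £42.9 + £432.5 = £1091.9.

£1091.9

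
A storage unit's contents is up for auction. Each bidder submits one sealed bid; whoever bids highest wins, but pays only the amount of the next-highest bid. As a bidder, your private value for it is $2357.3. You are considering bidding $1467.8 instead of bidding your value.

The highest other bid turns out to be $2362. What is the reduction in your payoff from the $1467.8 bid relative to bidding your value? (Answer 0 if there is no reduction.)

Bidding your value $2357.3: you lose (since $2357.3 < $2362). Payoff $0.
Bidding $1467.8: you lose. Payoff $0.
Difference = $0 − $0 = $0; both bids lead to the same outcome because the competing bid is above both your value and your alternative bid.
In a second-price auction your bid sets only whether you win, not what you pay, so bidding your true value is weakly dominant.

$0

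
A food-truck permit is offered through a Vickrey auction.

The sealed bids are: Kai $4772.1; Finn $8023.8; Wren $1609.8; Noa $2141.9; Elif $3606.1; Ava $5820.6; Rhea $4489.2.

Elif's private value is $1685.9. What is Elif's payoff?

$0

Highest bid: Finn at $8023.8, so Finn wins.
Second-highest bid: Ava at $5820.6 — that is the price the winner pays.
Elif did not win, so Elif pays nothing and receives nothing: payoff $0.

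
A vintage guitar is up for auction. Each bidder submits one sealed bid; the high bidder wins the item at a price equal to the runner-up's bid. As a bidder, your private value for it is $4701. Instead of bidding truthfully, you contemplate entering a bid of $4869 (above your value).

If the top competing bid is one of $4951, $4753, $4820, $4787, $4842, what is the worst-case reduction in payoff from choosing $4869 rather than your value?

$141

$4951: same outcome either way → loss $0.
$4753: truthful gives $0, deviation gives −$52 → loss $52.
$4820: truthful gives $0, deviation gives −$119 → loss $119.
$4787: truthful gives $0, deviation gives −$86 → loss $86.
$4842: truthful gives $0, deviation gives −$141 → loss $141.
Maximum loss: $141.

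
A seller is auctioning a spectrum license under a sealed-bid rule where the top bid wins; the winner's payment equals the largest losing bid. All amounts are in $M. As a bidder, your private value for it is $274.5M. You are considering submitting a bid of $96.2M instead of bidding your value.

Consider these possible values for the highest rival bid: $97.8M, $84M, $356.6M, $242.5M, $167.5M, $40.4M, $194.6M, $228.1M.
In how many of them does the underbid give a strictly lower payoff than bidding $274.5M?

The deviation hurts exactly when the highest competing bid lies strictly between $96.2M and $274.5M — underbidding then forfeits a profitable win.
$97.8M: inside the interval → strictly worse (loss $176.7M).
$84M: below both → same outcome either way.
$356.6M: above both → same outcome either way.
$242.5M: inside the interval → strictly worse (loss $32M).
$167.5M: inside the interval → strictly worse (loss $107M).
$40.4M: below both → same outcome either way.
$194.6M: inside the interval → strictly worse (loss $79.9M).
$228.1M: inside the interval → strictly worse (loss $46.4M).
Count: 5.

5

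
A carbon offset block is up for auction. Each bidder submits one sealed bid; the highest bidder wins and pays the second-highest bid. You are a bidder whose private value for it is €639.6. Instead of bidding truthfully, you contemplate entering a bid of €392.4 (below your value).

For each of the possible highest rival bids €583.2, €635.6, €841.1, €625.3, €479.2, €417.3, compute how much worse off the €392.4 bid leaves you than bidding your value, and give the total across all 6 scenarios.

€457.4

The deviation costs you only when the competing bid falls strictly between €392.4 and €639.6; elsewhere both bids give the same outcome.
€583.2: truthful payoff €56.4, deviation payoff €0 → loss €56.4.
€635.6: truthful payoff €4, deviation payoff €0 → loss €4.
€841.1: outcomes coincide → loss €0.
€625.3: truthful payoff €14.3, deviation payoff €0 → loss €14.3.
€479.2: truthful payoff €160.4, deviation payoff €0 → loss €160.4.
€417.3: truthful payoff €222.3, deviation payoff €0 → loss €222.3.
Total loss = €56.4 + €4 + €14.3 + €160.4 + €222.3 = €457.4.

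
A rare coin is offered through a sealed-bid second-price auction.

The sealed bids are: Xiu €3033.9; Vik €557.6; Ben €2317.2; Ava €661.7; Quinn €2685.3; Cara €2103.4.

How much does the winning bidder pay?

Highest bid: Xiu at €3033.9, so Xiu wins.
Second-highest bid: Quinn at €2685.3 — that is the price the winner pays.

€2685.3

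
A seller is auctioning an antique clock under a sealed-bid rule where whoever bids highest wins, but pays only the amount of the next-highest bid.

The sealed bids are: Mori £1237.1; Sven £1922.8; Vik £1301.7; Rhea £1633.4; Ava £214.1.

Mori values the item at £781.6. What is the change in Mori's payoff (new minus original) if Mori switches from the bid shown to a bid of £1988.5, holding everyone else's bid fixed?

The highest bid among the other bidders is £1922.8; Mori's bid doesn't change that.
Original bid £1237.1: Mori is not highest (top rival bid is £1922.8); payoff £0.
Alternative bid £1988.5: Mori is highest, pays the top rival bid £1922.8; payoff £781.6 − £1922.8 = −£1141.2.
Change in payoff = −£1141.2 − (£0) = −£1141.2.

−£1141.2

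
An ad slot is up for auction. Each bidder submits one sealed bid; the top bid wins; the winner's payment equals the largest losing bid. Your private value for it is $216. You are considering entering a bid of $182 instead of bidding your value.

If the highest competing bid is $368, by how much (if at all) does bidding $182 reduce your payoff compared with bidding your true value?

$0

Bidding your value $216: you lose (since $216 < $368). Payoff $0.
Bidding $182: you lose. Payoff $0.
Difference = $0 − $0 = $0; both bids lead to the same outcome because the competing bid is above both your value and your alternative bid.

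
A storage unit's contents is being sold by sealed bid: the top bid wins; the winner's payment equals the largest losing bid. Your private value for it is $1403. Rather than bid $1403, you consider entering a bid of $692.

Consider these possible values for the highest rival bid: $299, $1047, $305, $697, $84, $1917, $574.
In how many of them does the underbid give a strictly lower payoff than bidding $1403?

2

The deviation hurts exactly when the highest competing bid lies strictly between $692 and $1403 — underbidding then forfeits a profitable win.
$299: below both → same outcome either way.
$1047: inside the interval → strictly worse (loss $356).
$305: below both → same outcome either way.
$697: inside the interval → strictly worse (loss $706).
$84: below both → same outcome either way.
$1917: above both → same outcome either way.
$574: below both → same outcome either way.
Count: 2.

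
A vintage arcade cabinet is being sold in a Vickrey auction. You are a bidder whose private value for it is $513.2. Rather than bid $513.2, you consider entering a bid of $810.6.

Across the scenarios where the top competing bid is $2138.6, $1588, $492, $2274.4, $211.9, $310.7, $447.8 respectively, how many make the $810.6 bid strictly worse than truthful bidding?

The deviation hurts exactly when the highest competing bid lies strictly between $513.2 and $810.6 — overbidding then wins at a price above your value.
$2138.6: above both → same outcome either way.
$1588: above both → same outcome either way.
$492: below both → same outcome either way.
$2274.4: above both → same outcome either way.
$211.9: below both → same outcome either way.
$310.7: below both → same outcome either way.
$447.8: below both → same outcome either way.
Count: 0.

0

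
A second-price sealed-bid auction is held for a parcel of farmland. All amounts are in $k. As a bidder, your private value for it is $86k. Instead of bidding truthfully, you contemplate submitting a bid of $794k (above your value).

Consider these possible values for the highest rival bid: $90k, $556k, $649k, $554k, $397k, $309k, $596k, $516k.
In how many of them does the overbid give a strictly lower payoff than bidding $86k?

The deviation hurts exactly when the highest competing bid lies strictly between $86k and $794k — overbidding then wins at a price above your value.
$90k: inside the interval → strictly worse (loss $4k).
$556k: inside the interval → strictly worse (loss $470k).
$649k: inside the interval → strictly worse (loss $563k).
$554k: inside the interval → strictly worse (loss $468k).
$397k: inside the interval → strictly worse (loss $311k).
$309k: inside the interval → strictly worse (loss $223k).
$596k: inside the interval → strictly worse (loss $510k).
$516k: inside the interval → strictly worse (loss $430k).
Count: 8.

8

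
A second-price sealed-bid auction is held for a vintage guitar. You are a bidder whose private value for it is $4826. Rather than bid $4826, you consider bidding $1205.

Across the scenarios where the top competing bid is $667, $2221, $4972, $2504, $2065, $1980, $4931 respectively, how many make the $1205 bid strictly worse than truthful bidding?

4

The deviation hurts exactly when the highest competing bid lies strictly between $1205 and $4826 — underbidding then forfeits a profitable win.
$667: below both → same outcome either way.
$2221: inside the interval → strictly worse (loss $2605).
$4972: above both → same outcome either way.
$2504: inside the interval → strictly worse (loss $2322).
$2065: inside the interval → strictly worse (loss $2761).
$1980: inside the interval → strictly worse (loss $2846).
$4931: above both → same outcome either way.
Count: 4.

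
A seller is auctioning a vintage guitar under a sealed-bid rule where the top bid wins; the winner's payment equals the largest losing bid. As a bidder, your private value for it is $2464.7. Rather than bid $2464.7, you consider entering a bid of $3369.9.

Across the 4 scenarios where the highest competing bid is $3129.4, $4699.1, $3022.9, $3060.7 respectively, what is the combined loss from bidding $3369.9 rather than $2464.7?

The deviation costs you only when the competing bid falls strictly between $2464.7 and $3369.9; elsewhere both bids give the same outcome.
$3129.4: truthful payoff $0, deviation payoff −$664.7 → loss $664.7.
$4699.1: outcomes coincide → loss $0.
$3022.9: truthful payoff $0, deviation payoff −$558.2 → loss $558.2.
$3060.7: truthful payoff $0, deviation payoff −$596 → loss $596.
Total loss = $664.7 + $558.2 + $596 = $1818.9.
Truthful bidding weakly dominates here: raising your bid can only win items priced above your value, and lowering it can only forfeit items priced below.

$1818.9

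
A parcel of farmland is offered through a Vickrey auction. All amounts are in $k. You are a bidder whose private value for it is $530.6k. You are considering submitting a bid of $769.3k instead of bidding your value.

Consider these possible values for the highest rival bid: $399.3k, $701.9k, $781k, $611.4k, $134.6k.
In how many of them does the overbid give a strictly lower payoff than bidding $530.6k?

2

The deviation hurts exactly when the highest competing bid lies strictly between $530.6k and $769.3k — overbidding then wins at a price above your value.
$399.3k: below both → same outcome either way.
$701.9k: inside the interval → strictly worse (loss $171.3k).
$781k: above both → same outcome either way.
$611.4k: inside the interval → strictly worse (loss $80.8k).
$134.6k: below both → same outcome either way.
Count: 2.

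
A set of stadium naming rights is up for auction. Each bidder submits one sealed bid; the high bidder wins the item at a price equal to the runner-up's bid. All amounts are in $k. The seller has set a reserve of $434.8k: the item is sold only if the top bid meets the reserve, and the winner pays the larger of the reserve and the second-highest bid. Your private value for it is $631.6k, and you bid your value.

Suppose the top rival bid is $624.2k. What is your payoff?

Your bid $631.6k is the highest and exceeds the reserve.
Price = max(second-highest bid, reserve) = max($624.2k, $434.8k) = $624.2k.
Payoff = $631.6k − $624.2k = $7.4k.

$7.4k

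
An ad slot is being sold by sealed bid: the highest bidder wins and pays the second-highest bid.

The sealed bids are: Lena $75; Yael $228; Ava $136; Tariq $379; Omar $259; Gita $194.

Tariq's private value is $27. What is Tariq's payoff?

Highest bid: Tariq at $379, so Tariq wins.
Second-highest bid: Omar at $259 — that is the price the winner pays.
Tariq's payoff = value − price = $27 − $259 = −$232.

−$232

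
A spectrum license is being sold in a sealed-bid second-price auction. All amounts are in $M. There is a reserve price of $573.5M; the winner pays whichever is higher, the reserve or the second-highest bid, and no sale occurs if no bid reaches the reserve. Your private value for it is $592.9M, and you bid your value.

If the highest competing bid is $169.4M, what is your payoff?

Your bid $592.9M is the highest and exceeds the reserve.
Price = max(second-highest bid, reserve) = max($169.4M, $573.5M) = $573.5M.
Payoff = $592.9M − $573.5M = $19.4M.

$19.4M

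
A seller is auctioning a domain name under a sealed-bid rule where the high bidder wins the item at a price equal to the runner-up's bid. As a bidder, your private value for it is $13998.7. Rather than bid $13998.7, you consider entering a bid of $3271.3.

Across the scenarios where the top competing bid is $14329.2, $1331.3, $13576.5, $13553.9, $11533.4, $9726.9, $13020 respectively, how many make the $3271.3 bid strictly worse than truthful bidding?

5

The deviation hurts exactly when the highest competing bid lies strictly between $3271.3 and $13998.7 — underbidding then forfeits a profitable win.
$14329.2: above both → same outcome either way.
$1331.3: below both → same outcome either way.
$13576.5: inside the interval → strictly worse (loss $422.2).
$13553.9: inside the interval → strictly worse (loss $444.8).
$11533.4: inside the interval → strictly worse (loss $2465.3).
$9726.9: inside the interval → strictly worse (loss $4271.8).
$13020: inside the interval → strictly worse (loss $978.7).
Count: 5.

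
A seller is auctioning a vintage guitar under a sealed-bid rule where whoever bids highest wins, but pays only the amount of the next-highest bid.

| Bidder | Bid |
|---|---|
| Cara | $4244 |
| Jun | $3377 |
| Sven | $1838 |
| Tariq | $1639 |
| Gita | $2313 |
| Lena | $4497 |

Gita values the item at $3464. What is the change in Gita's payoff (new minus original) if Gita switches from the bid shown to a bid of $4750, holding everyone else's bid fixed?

The highest bid among the other bidders is $4497; Gita's bid doesn't change that.
Original bid $2313: Gita is not highest (top rival bid is $4497); payoff $0.
Alternative bid $4750: Gita is highest, pays the top rival bid $4497; payoff $3464 − $4497 = −$1033.
Change in payoff = −$1033 − ($0) = −$1033.

−$1033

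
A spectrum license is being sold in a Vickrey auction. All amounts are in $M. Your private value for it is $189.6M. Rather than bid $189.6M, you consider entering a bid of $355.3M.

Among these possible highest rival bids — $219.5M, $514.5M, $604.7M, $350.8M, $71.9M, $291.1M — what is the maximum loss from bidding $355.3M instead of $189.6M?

$219.5M: truthful gives $0M, deviation gives −$29.9M → loss $29.9M.
$514.5M: same outcome either way → loss $0M.
$604.7M: same outcome either way → loss $0M.
$350.8M: truthful gives $0M, deviation gives −$161.2M → loss $161.2M.
$71.9M: same outcome either way → loss $0M.
$291.1M: truthful gives $0M, deviation gives −$101.5M → loss $101.5M.
Maximum loss: $161.2M.

$161.2M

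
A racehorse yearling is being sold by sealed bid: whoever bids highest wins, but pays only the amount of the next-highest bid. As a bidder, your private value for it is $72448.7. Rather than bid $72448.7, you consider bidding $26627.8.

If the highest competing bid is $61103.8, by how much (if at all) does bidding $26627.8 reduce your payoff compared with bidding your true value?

Bidding your value $72448.7: you win (since $72448.7 > $61103.8) and pay $61103.8. Payoff $11344.9.
Bidding $26627.8: you lose. Payoff $0.
The competing bid $61103.8 lies between your shaded bid and your value, so underbidding forfeits an item you could have won at a profitable price.
Loss from deviating = $11344.9 − ($0) = $11344.9.

$11344.9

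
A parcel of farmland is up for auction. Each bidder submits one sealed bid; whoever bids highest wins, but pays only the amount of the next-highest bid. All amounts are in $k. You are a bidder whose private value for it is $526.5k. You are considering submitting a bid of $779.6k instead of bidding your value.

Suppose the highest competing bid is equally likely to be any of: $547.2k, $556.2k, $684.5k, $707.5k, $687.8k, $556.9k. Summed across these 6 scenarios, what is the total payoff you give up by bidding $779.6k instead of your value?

$581.1k

The deviation costs you only when the competing bid falls strictly between $526.5k and $779.6k; elsewhere both bids give the same outcome.
$547.2k: truthful payoff $0k, deviation payoff −$20.7k → loss $20.7k.
$556.2k: truthful payoff $0k, deviation payoff −$29.7k → loss $29.7k.
$684.5k: truthful payoff $0k, deviation payoff −$158k → loss $158k.
$707.5k: truthful payoff $0k, deviation payoff −$181k → loss $181k.
$687.8k: truthful payoff $0k, deviation payoff −$161.3k → loss $161.3k.
$556.9k: truthful payoff $0k, deviation payoff −$30.4k → loss $30.4k.
Total loss = $20.7k + $29.7k + $158k + $181k + $161.3k + $30.4k = $581.1k.
Because the price is fixed by the runner-up's bid, deviating from your value can only change a good outcome into a bad one — never the reverse.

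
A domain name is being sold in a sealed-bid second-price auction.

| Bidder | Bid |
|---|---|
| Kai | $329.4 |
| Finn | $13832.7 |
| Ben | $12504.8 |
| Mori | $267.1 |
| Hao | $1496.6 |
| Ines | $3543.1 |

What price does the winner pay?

Highest bid: Finn at $13832.7, so Finn wins.
Second-highest bid: Ben at $12504.8 — that is the price the winner pays.

$12504.8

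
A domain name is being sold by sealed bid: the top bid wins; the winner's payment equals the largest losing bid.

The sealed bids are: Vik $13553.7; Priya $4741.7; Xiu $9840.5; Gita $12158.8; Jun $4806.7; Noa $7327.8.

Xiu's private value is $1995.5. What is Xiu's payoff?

$0

Highest bid: Vik at $13553.7, so Vik wins.
Second-highest bid: Gita at $12158.8 — that is the price the winner pays.
Xiu did not win, so Xiu pays nothing and receives nothing: payoff $0.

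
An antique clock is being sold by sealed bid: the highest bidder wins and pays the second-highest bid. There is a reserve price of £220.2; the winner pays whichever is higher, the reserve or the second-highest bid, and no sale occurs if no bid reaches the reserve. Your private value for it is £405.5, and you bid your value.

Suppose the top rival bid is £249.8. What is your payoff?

Your bid £405.5 is the highest and exceeds the reserve.
Price = max(second-highest bid, reserve) = max(£249.8, £220.2) = £249.8.
Payoff = £405.5 − £249.8 = £155.7.

£155.7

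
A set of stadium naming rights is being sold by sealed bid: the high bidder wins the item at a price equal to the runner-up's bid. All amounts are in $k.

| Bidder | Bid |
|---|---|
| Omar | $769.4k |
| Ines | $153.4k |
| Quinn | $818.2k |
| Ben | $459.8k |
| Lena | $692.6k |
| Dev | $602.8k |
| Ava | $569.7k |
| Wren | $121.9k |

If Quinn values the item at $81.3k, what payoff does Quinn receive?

−$688.1k

Highest bid: Quinn at $818.2k, so Quinn wins.
Second-highest bid: Omar at $769.4k — that is the price the winner pays.
Quinn's payoff = value − price = $81.3k − $769.4k = −$688.1k.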